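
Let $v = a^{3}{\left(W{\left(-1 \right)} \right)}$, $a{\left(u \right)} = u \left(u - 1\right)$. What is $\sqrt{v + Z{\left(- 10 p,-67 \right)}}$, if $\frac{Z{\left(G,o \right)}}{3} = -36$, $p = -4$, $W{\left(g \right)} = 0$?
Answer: $6 i \sqrt{3} \approx 10.392 i$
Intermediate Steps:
$a{\left(u \right)} = u \left(-1 + u\right)$
$Z{\left(G,o \right)} = -108$ ($Z{\left(G,o \right)} = 3 \left(-36\right) = -108$)
$v = 0$ ($v = \left(0 \left(-1 + 0\right)\right)^{3} = \left(0 \left(-1\right)\right)^{3} = 0^{3} = 0$)
$\sqrt{v + Z{\left(- 10 p,-67 \right)}} = \sqrt{0 - 108} = \sqrt{-108} = 6 i \sqrt{3}$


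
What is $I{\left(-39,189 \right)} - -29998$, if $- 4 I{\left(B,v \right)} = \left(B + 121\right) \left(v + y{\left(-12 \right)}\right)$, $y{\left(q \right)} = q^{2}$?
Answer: $\frac{46343}{2} \approx 23172.0$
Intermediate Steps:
$I{\left(B,v \right)} = - \frac{\left(121 + B\right) \left(144 + v\right)}{4}$ ($I{\left(B,v \right)} = - \frac{\left(B + 121\right) \left(v + \left(-12\right)^{2}\right)}{4} = - \frac{\left(121 + B\right) \left(v + 144\right)}{4} = - \frac{\left(121 + B\right) \left(144 + v\right)}{4}$)
$I{\left(-39,189 \right)} - -29998 = \left(-4356 - -1404 - \frac{22869}{4} - \left(- \frac{39}{4}\right) 189\right) - -29998 = \left(-4356 + 1404 - \frac{22869}{4} + \frac{7371}{4}\right) + 29998 = - \frac{13653}{2} + 29998 = \frac{46343}{2}$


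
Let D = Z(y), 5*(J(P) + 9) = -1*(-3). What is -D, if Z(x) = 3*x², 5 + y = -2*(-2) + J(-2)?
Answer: -6627/25 ≈ -265.08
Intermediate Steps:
J(P) = -42/5 (J(P) = -9 + (-1*(-3))/5 = -9 + (⅕)*3 = -9 + ⅗ = -42/5)
y = -47/5 (y = -5 + (-2*(-2) - 42/5) = -5 + (4 - 42/5) = -5 - 22/5 = -47/5 ≈ -9.4000)
D = 6627/25 (D = 3*(-47/5)² = 3*(2209/25) = 6627/25 ≈ 265.08)
-D = -1*6627/25 = -6627/25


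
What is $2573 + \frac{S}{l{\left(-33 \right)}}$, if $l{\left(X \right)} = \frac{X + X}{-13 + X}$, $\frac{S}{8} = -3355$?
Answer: $- \frac{48401}{3} \approx -16134.0$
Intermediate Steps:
$S = -26840$ ($S = 8 \left(-3355\right) = -26840$)
$l{\left(X \right)} = \frac{2 X}{-13 + X}$
$2573 + \frac{S}{l{\left(-33 \right)}} = 2573 - \frac{26840}{2 \left(-33\right) \frac{1}{-13 - 33}} = 2573 - \frac{26840}{2 \left(-33\right) \frac{1}{-46}} = 2573 - \frac{26840}{2 \left(-33\right) \left(- \frac{1}{46}\right)} = 2573 - \frac{26840}{\frac{33}{23}} = 2573 - \frac{56120}{3} = - \frac{48401}{3}$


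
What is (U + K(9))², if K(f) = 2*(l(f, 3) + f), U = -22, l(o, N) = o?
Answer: 196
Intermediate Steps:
K(f) = 4*f (K(f) = 2*(f + f) = 2*(2*f) = 4*f)
(U + K(9))² = (-22 + 4*9)² = (-22 + 36)² = 14² = 196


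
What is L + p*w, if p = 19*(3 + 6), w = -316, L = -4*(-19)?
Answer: -53960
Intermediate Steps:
L = 76
p = 171 (p = 19*9 = 171)
L + p*w = 76 + 171*(-316) = 76 - 54036 = -53960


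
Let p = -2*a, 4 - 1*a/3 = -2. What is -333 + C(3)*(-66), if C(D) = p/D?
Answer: 459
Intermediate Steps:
a = 18 (a = 12 - 3*(-2) = 12 + 6 = 18)
p = -36 (p = -2*18 = -36)
C(D) = -36/D
-333 + C(3)*(-66) = -333 - 36/3*(-66) = -333 - 36*⅓*(-66) = -333 - 12*(-66) = -333 + 792 = 459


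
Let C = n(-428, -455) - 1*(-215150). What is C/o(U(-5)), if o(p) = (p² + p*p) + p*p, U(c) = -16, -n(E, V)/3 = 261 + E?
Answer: 215651/768 ≈ 280.80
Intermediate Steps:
n(E, V) = -783 - 3*E (n(E, V) = -3*(261 + E) = -783 - 3*E)
o(p) = 3*p² (o(p) = (p² + p²) + p² = 2*p² + p² = 3*p²)
C = 215651 (C = (-783 - 3*(-428)) - 1*(-215150) = (-783 + 1284) + 215150 = 501 + 215150 = 215651)
C/o(U(-5)) = 215651/((3*(-16)²)) = 215651/((3*256)) = 215651/768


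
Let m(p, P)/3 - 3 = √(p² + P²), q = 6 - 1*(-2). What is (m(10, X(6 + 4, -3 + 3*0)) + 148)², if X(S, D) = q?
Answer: 26125 + 1884*√41 ≈ 38189.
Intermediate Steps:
q = 8 (q = 6 + 2 = 8)
X(S, D) = 8
m(p, P) = 9 + 3*√(P² + p²) (m(p, P) = 9 + 3*√(p² + P²) = 9 + 3*√(P² + p²))
(m(10, X(6 + 4, -3 + 3*0)) + 148)² = ((9 + 3*√(8² + 10²)) + 148)² = ((9 + 3*√(64 + 100)) + 148)² = ((9 + 3*√164) + 148)² = ((9 + 3*(2*√41)) + 148)² = ((9 + 6*√41) + 148)² = (157 + 6*√41)²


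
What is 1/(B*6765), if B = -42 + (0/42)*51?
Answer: -1/284130 ≈ -3.5195e-6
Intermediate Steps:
B = -42 (B = -42 + (0*(1/42))*51 = -42 + 0*51 = -42 + 0 = -42)
1/(B*6765) = 1/(-42*6765) = -1/42*1/6765 = -1/284130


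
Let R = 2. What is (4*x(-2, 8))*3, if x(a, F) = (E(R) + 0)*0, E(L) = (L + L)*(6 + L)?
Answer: 0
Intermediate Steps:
E(L) = 2*L*(6 + L) (E(L) = (2*L)*(6 + L) = 2*L*(6 + L))
x(a, F) = 0 (x(a, F) = (2*2*(6 + 2) + 0)*0 = (2*2*8 + 0)*0 = (32 + 0)*0 = 32*0 = 0)
(4*x(-2, 8))*3 = (4*0)*3 = 0*3 = 0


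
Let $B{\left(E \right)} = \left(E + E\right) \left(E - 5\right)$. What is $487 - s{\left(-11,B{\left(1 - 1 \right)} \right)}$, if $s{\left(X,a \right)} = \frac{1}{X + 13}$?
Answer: $\frac{973}{2} \approx 486.5$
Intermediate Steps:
$B{\left(E \right)} = 2 E \left(-5 + E\right)$
$s{\left(X,a \right)} = \frac{1}{13 + X}$
$487 - s{\left(-11,B{\left(1 - 1 \right)} \right)} = 487 - \frac{1}{13 - 11} = 487 - \frac{1}{2} = \frac{973}{2}$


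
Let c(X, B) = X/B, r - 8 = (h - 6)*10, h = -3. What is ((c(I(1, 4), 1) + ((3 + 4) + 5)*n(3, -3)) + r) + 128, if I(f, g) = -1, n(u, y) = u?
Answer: 81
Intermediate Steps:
r = -82 (r = 8 + (-3 - 6)*10 = 8 - 9*10 = 8 - 90 = -82)
((c(I(1, 4), 1) + ((3 + 4) + 5)*n(3, -3)) + r) + 128 = ((-1/1 + ((3 + 4) + 5)*3) - 82) + 128 = ((-1*1 + (7 + 5)*3) - 82) + 128 = ((-1 + 12*3) - 82) + 128 = ((-1 + 36) - 82) + 128 = (35 - 82) + 128 = -47 + 128 = 81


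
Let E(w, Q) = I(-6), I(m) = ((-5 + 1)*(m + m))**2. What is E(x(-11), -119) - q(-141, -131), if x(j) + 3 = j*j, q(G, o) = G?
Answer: 2445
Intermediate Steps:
I(m) = 64*m**2 (I(m) = (-8*m)**2 = 64*m**2)
x(j) = -3 + j**2 (x(j) = -3 + j*j = -3 + j**2)
E(w, Q) = 2304 (E(w, Q) = 64*(-6)**2 = 64*36 = 2304)
E(x(-11), -119) - q(-141, -131) = 2304 - 1*(-141) = 2304 + 141 = 2445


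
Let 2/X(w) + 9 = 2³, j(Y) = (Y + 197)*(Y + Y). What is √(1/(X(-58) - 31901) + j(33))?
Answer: √15450225356717/31903 ≈ 123.21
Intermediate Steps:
j(Y) = 2*Y*(197 + Y) (j(Y) = (197 + Y)*(2*Y) = 2*Y*(197 + Y))
X(w) = -2 (X(w) = 2/(-9 + 2³) = 2/(-9 + 8) = 2/(-1) = 2*(-1) = -2)
√(1/(X(-58) - 31901) + j(33)) = √(1/(-2 - 31901) + 2*33*(197 + 33)) = √(1/(-31903) + 2*33*230) = √(-1/31903 + 15180) = √(484287539/31903) = √15450225356717/31903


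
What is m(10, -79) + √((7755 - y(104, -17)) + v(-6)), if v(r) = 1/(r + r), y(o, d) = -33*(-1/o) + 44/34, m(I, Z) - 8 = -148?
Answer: -140 + √54529802106/2652 ≈ -51.947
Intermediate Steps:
m(I, Z) = -140 (m(I, Z) = 8 - 148 = -140)
y(o, d) = 22/17 + 33/o (y(o, d) = -(-33)/o + 44*(1/34) = 33/o + 22/17 = 22/17 + 33/o)
v(r) = 1/(2*r)
m(10, -79) + √((7755 - y(104, -17)) + v(-6)) = -140 + √((7755 - (22/17 + 33/104)) + (½)/(-6)) = -140 + √((7755 - (22/17 + 33*(1/104))) + (½)*(-⅙)) = -140 + √((7755 - (22/17 + 33/104)) - 1/12) = -140 + √((7755 - 1*2849/1768) - 1/12) = -140 + √((7755 - 2849/1768) - 1/12) = -140 + √(13707991/1768 - 1/12) = -140 + √(41123531/5304) = -140 + √54529802106/2652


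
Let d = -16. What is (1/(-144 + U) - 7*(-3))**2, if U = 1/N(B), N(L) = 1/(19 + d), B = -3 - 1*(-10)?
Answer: 8761600/19881 ≈ 440.70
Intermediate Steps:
B = 7 (B = -3 + 10 = 7)
N(L) = 1/3 (N(L) = 1/(19 - 16) = 1/3)
U = 3 (U = 1/(1/3) = 3)
(1/(-144 + U) - 7*(-3))**2 = (1/(-144 + 3) - 7*(-3))**2 = (1/(-141) + 21)**2 = (-1/141 + 21)**2 = (2960/141)**2 = 8761600/19881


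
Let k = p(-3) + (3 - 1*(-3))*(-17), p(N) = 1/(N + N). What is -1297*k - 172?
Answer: 794029/6 ≈ 1.3234e+5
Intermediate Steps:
p(N) = 1/(2*N)
k = -613/6 (k = (½)/(-3) + (3 - 1*(-3))*(-17) = (½)*(-⅓) + (3 + 3)*(-17) = -⅙ + 6*(-17) = -⅙ - 102 = -613/6 ≈ -102.17)
-1297*k - 172 = -1297*(-613/6) - 172 = 795061/6 - 172 = 794029/6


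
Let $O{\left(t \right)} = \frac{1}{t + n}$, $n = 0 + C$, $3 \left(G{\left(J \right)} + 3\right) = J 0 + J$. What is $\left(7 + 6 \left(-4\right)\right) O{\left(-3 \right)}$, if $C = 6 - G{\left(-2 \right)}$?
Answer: $- \frac{51}{20} \approx -2.55$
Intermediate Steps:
$G{\left(J \right)} = -3 + \frac{J}{3}$ ($G{\left(J \right)} = -3 + \frac{J 0 + J}{3} = -3 + \frac{0 + J}{3} = -3 + \frac{J}{3}$)
$C = \frac{29}{3}$ ($C = 6 - \left(-3 + \frac{1}{3} \left(-2\right)\right) = 6 - \left(-3 - \frac{2}{3}\right) = 6 - - \frac{11}{3} = 6 + \frac{11}{3} = \frac{29}{3} \approx 9.6667$)
$n = \frac{29}{3}$ ($n = 0 + \frac{29}{3} = \frac{29}{3} \approx 9.6667$)
$O{\left(t \right)} = \frac{1}{\frac{29}{3} + t}$ ($O{\left(t \right)} = \frac{1}{t + \frac{29}{3}} = \frac{1}{\frac{29}{3} + t}$)
$\left(7 + 6 \left(-4\right)\right) O{\left(-3 \right)} = \left(7 + 6 \left(-4\right)\right) \frac{3}{29 + 3 \left(-3\right)} = \left(7 - 24\right) \frac{3}{29 - 9} = - 17 \cdot \frac{3}{20} = - 17 \cdot 3 \cdot \frac{1}{20} = \left(-17\right) \frac{3}{20} = - \frac{51}{20}$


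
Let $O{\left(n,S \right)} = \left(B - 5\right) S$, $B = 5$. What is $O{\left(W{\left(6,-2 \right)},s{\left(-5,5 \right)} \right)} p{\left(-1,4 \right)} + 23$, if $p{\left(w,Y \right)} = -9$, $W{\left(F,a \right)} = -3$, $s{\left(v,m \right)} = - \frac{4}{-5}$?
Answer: $23$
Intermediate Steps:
$s{\left(v,m \right)} = \frac{4}{5}$ ($s{\left(v,m \right)} = \left(-4\right) \left(- \frac{1}{5}\right) = \frac{4}{5}$)
$O{\left(n,S \right)} = 0$ ($O{\left(n,S \right)} = \left(5 - 5\right) S = 0 S = 0$)
$O{\left(W{\left(6,-2 \right)},s{\left(-5,5 \right)} \right)} p{\left(-1,4 \right)} + 23 = 0 \left(-9\right) + 23 = 0 + 23 = 23$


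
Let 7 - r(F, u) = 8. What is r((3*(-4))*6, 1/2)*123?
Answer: -123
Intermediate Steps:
r(F, u) = -1 (r(F, u) = 7 - 1*8 = 7 - 8 = -1)
r((3*(-4))*6, 1/2)*123 = -1*123 = -123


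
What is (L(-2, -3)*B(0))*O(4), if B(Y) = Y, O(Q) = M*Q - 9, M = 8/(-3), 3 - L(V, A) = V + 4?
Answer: 0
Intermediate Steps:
L(V, A) = -1 - V (L(V, A) = 3 - (V + 4) = 3 - (4 + V) = 3 + (-4 - V) = -1 - V)
M = -8/3 (M = 8*(-⅓) = -8/3 ≈ -2.6667)
O(Q) = -9 - 8*Q/3 (O(Q) = -8*Q/3 - 9 = -9 - 8*Q/3)
(L(-2, -3)*B(0))*O(4) = ((-1 - 1*(-2))*0)*(-9 - 8/3*4) = ((-1 + 2)*0)*(-9 - 32/3) = (1*0)*(-59/3) = 0*(-59/3) = 0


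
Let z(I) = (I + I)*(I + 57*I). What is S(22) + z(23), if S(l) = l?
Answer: 61386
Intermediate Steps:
z(I) = 116*I² (z(I) = (2*I)*(58*I) = 116*I²)
S(22) + z(23) = 22 + 116*23² = 22 + 116*529 = 22 + 61364 = 61386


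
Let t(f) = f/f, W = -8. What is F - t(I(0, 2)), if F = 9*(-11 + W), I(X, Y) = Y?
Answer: -172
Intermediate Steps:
t(f) = 1
F = -171 (F = 9*(-11 - 8) = 9*(-19) = -171)
F - t(I(0, 2)) = -171 - 1*1 = -171 - 1 = -172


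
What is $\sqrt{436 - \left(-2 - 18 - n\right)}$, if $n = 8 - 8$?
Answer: $2 \sqrt{114} \approx 21.354$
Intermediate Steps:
$n = 0$ ($n = 8 - 8 = 0$)
$\sqrt{436 - \left(-2 - 18 - n\right)} = \sqrt{436 - \left(3 \left(-6\right) - 2\right)} = \sqrt{436 + \left(0 - \left(-18 - 2\right)\right)} = \sqrt{436 + \left(0 - -20\right)} = \sqrt{436 + \left(0 + 20\right)} = \sqrt{436 + 20} = \sqrt{456} = 2 \sqrt{114}$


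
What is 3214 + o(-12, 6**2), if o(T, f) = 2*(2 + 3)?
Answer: 3224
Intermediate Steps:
o(T, f) = 10 (o(T, f) = 2*5 = 10)
3214 + o(-12, 6**2) = 3214 + 10 = 3224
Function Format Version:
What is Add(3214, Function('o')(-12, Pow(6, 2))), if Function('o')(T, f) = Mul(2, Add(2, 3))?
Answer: 3224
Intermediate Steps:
Function('o')(T, f) = 10 (Function('o')(T, f) = Mul(2, 5) = 10)
Add(3214, Function('o')(-12, Pow(6, 2))) = Add(3214, 10) = 3224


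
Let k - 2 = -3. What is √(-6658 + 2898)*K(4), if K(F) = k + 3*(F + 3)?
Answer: 80*I*√235 ≈ 1226.4*I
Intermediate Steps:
k = -1 (k = 2 - 3 = -1)
K(F) = 8 + 3*F (K(F) = -1 + 3*(F + 3) = -1 + 3*(3 + F) = -1 + (9 + 3*F) = 8 + 3*F)
√(-6658 + 2898)*K(4) = √(-6658 + 2898)*(8 + 3*4) = √(-3760)*(8 + 12) = (4*I*√235)*20 = 80*I*√235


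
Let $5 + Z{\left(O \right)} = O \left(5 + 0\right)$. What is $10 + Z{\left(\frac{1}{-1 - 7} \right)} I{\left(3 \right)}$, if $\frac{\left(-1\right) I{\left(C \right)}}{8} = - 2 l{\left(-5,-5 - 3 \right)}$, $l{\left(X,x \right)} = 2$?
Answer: $-170$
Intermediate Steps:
$I{\left(C \right)} = 32$ ($I{\left(C \right)} = - 8 \left(\left(-2\right) 2\right) = \left(-8\right) \left(-4\right) = 32$)
$Z{\left(O \right)} = -5 + 5 O$ ($Z{\left(O \right)} = -5 + O \left(5 + 0\right) = -5 + O 5 = -5 + 5 O$)
$10 + Z{\left(\frac{1}{-1 - 7} \right)} I{\left(3 \right)} = 10 + \left(-5 + \frac{5}{-1 - 7}\right) 32 = 10 + \left(-5 + \frac{5}{-8}\right) 32 = 10 + \left(-5 + 5 \left(- \frac{1}{8}\right)\right) 32 = 10 + \left(-5 - \frac{5}{8}\right) 32 = 10 - 180 = -170$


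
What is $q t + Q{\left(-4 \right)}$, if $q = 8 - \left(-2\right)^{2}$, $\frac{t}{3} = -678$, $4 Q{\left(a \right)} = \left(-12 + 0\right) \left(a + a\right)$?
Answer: $-8112$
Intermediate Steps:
$Q{\left(a \right)} = - 6 a$ ($Q{\left(a \right)} = \frac{\left(-12 + 0\right) \left(a + a\right)}{4} = \frac{\left(-12\right) 2 a}{4} = \frac{\left(-24\right) a}{4} = - 6 a$)
$t = -2034$ ($t = 3 \left(-678\right) = -2034$)
$q = 4$ ($q = 8 - 4 = 4$)
$q t + Q{\left(-4 \right)} = 4 \left(-2034\right) - -24 = -8136 + 24 = -8112$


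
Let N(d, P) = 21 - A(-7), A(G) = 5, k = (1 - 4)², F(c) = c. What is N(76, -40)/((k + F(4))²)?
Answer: 16/169 ≈ 0.094675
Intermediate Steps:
k = 9 (k = (-3)² = 9)
N(d, P) = 16 (N(d, P) = 21 - 1*5 = 21 - 5 = 16)
N(76, -40)/((k + F(4))²) = 16/((9 + 4)²) = 16/(13²) = 16/169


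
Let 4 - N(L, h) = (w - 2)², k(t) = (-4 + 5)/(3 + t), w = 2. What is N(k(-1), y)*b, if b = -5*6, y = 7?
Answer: -120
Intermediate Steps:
k(t) = 1/(3 + t)
N(L, h) = 4 (N(L, h) = 4 - (2 - 2)² = 4 - 1*0² = 4 - 1*0 = 4 + 0 = 4)
b = -30
N(k(-1), y)*b = 4*(-30) = -120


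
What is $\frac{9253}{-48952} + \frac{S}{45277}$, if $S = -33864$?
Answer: $- \frac{2076658609}{2216399704} \approx -0.93695$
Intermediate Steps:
$\frac{9253}{-48952} + \frac{S}{45277} = \frac{9253}{-48952} - \frac{33864}{45277} = 9253 \left(- \frac{1}{48952}\right) - \frac{33864}{45277} = - \frac{9253}{48952} - \frac{33864}{45277} = - \frac{2076658609}{2216399704}$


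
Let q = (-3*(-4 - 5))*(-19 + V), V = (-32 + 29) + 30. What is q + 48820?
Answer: 49036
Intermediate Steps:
V = 27 (V = -3 + 30 = 27)
q = 216 (q = (-3*(-4 - 5))*(-19 + 27) = -3*(-9)*8 = 27*8 = 216)
q + 48820 = 216 + 48820 = 49036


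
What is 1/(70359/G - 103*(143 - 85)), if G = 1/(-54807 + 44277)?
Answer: -1/740886244 ≈ -1.3497e-9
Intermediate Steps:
G = -1/10530 (G = 1/(-10530) = -1/10530 ≈ -9.4967e-5)
1/(70359/G - 103*(143 - 85)) = 1/(70359/(-1/10530) - 103*(143 - 85)) = 1/(70359*(-10530) - 103*58) = 1/(-740880270 - 5974) = 1/(-740886244) = -1/740886244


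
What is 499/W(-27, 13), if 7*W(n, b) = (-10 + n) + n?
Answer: -3493/64 ≈ -54.578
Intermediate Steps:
W(n, b) = -10/7 + 2*n/7 (W(n, b) = ((-10 + n) + n)/7 = (-10 + 2*n)/7 = -10/7 + 2*n/7)
499/W(-27, 13) = 499/(-10/7 + (2/7)*(-27)) = 499/(-10/7 - 54/7) = 499/(-64/7) = 499*(-7/64) = -3493/64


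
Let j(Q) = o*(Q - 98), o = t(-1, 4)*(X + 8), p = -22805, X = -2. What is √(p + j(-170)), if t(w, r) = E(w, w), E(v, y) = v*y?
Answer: I*√24413 ≈ 156.25*I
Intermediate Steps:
t(w, r) = w² (t(w, r) = w*w = w²)
o = 6 (o = (-1)²*(-2 + 8) = 1*6 = 6)
j(Q) = -588 + 6*Q (j(Q) = 6*(Q - 98) = 6*(-98 + Q) = -588 + 6*Q)
√(p + j(-170)) = √(-22805 + (-588 + 6*(-170))) = √(-22805 + (-588 - 1020)) = √(-22805 - 1608) = √(-24413) = I*√24413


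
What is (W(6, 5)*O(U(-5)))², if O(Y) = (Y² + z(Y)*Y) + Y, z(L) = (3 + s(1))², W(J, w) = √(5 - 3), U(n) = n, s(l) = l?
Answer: 7200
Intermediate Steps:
W(J, w) = √2
z(L) = 16 (z(L) = (3 + 1)² = 4² = 16)
O(Y) = Y² + 17*Y (O(Y) = (Y² + 16*Y) + Y = Y² + 17*Y)
(W(6, 5)*O(U(-5)))² = (√2*(-5*(17 - 5)))² = (√2*(-5*12))² = (√2*(-60))² = (-60*√2)² = 7200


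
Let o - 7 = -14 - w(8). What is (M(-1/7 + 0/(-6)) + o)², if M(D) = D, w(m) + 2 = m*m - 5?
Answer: 201601/49 ≈ 4114.3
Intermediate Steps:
w(m) = -7 + m² (w(m) = -2 + (m*m - 5) = -2 + (m² - 5) = -2 + (-5 + m²) = -7 + m²)
o = -64 (o = 7 + (-14 - (-7 + 8²)) = 7 + (-14 - (-7 + 64)) = 7 + (-14 - 1*57) = 7 + (-14 - 57) = 7 - 71 = -64)
(M(-1/7 + 0/(-6)) + o)² = ((-1/7 + 0/(-6)) - 64)² = ((-1*⅐ + 0*(-⅙)) - 64)² = ((-⅐ + 0) - 64)² = (-⅐ - 64)² = (-449/7)² = 201601/49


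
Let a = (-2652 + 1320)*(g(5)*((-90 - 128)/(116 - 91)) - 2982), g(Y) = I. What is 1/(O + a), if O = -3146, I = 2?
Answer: 25/99802702 ≈ 2.5049e-7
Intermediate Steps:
g(Y) = 2
a = 99881352/25 (a = (-2652 + 1320)*(2*((-90 - 128)/(116 - 91)) - 2982) = -1332*(2*(-218/25) - 2982) = -1332*(-436/25 - 2982) = -1332*(-74986/25) = 99881352/25 ≈ 3.9953e+6)
1/(O + a) = 1/(-3146 + 99881352/25) = 1/(99802702/25) = 25/99802702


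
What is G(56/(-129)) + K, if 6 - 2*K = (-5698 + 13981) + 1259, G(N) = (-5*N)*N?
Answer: -79359968/16641 ≈ -4768.9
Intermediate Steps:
G(N) = -5*N²
K = -4768 (K = 3 - ((-5698 + 13981) + 1259)/2 = 3 - (8283 + 1259)/2 = 3 - ½*9542 = 3 - 4771 = -4768)
G(56/(-129)) + K = -5*(56/(-129))² - 4768 = -5*(56*(-1/129))² - 4768 = -5*(-56/129)² - 4768 = -5*3136/16641 - 4768 = -15680/16641 - 4768 = -79359968/16641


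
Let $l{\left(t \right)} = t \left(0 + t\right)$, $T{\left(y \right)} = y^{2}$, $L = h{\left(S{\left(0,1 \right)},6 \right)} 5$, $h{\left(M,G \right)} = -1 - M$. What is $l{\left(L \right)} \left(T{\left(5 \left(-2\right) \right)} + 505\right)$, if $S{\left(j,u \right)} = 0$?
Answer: $15125$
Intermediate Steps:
$L = -5$ ($L = \left(-1 - 0\right) 5 = \left(-1 + 0\right) 5 = \left(-1\right) 5 = -5$)
$l{\left(t \right)} = t^{2}$ ($l{\left(t \right)} = t t = t^{2}$)
$l{\left(L \right)} \left(T{\left(5 \left(-2\right) \right)} + 505\right) = \left(-5\right)^{2} \left(\left(5 \left(-2\right)\right)^{2} + 505\right) = 25 \left(\left(-10\right)^{2} + 505\right) = 25 \left(100 + 505\right) = 25 \cdot 605 = 15125$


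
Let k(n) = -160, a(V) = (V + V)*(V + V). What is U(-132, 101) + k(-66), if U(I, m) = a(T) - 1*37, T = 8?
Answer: 59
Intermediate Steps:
a(V) = 4*V**2 (a(V) = (2*V)*(2*V) = 4*V**2)
U(I, m) = 219 (U(I, m) = 4*8**2 - 1*37 = 4*64 - 37 = 256 - 37 = 219)
U(-132, 101) + k(-66) = 219 - 160 = 59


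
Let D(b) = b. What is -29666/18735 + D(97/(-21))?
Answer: -813427/131145 ≈ -6.2025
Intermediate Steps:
-29666/18735 + D(97/(-21)) = -29666/18735 + 97/(-21) = -29666*1/18735 + 97*(-1/21) = -29666/18735 - 97/21 = -813427/131145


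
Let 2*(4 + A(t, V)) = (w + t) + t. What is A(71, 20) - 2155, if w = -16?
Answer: -2096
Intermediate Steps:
A(t, V) = -12 + t (A(t, V) = -4 + ((-16 + t) + t)/2 = -4 + (-16 + 2*t)/2 = -4 + (-8 + t) = -12 + t)
A(71, 20) - 2155 = (-12 + 71) - 2155 = 59 - 2155 = -2096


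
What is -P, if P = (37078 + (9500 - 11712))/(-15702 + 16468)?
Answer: -17433/383 ≈ -45.517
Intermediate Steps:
P = 17433/383 (P = (37078 - 2212)/766 = 34866*(1/766) = 17433/383 ≈ 45.517)
-P = -1*17433/383 = -17433/383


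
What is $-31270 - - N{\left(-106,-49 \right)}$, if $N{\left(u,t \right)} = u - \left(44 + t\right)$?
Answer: $-31371$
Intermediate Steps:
$N{\left(u,t \right)} = -44 + u - t$
$-31270 - - N{\left(-106,-49 \right)} = -31270 - - (-44 - 106 - -49) = -31270 - - (-44 - 106 + 49) = -31270 - \left(-1\right) \left(-101\right) = -31270 - 101 = -31371$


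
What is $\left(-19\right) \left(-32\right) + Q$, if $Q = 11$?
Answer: $619$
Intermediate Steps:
$\left(-19\right) \left(-32\right) + Q = \left(-19\right) \left(-32\right) + 11 = 608 + 11 = 619$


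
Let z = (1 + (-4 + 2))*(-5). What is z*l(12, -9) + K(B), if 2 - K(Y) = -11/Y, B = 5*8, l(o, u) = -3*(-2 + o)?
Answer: -5909/40 ≈ -147.73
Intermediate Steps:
l(o, u) = 6 - 3*o
B = 40
K(Y) = 2 + 11/Y (K(Y) = 2 - (-11)/Y = 2 + 11/Y)
z = 5 (z = (1 - 2)*(-5) = -1*(-5) = 5)
z*l(12, -9) + K(B) = 5*(6 - 3*12) + (2 + 11/40) = 5*(6 - 36) + (2 + 11*(1/40)) = 5*(-30) + (2 + 11/40) = -150 + 91/40 = -5909/40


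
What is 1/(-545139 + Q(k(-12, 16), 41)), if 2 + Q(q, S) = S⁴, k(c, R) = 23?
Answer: 1/2280620 ≈ 4.3848e-7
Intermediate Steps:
Q(q, S) = -2 + S⁴
1/(-545139 + Q(k(-12, 16), 41)) = 1/(-545139 + (-2 + 41⁴)) = 1/(-545139 + (-2 + 2825761)) = 1/(-545139 + 2825759) = 1/2280620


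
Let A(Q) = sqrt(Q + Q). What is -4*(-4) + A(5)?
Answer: 16 + sqrt(10) ≈ 19.162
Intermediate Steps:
A(Q) = sqrt(2)*sqrt(Q) (A(Q) = sqrt(2*Q) = sqrt(2)*sqrt(Q))
-4*(-4) + A(5) = -4*(-4) + sqrt(2)*sqrt(5) = 16 + sqrt(10)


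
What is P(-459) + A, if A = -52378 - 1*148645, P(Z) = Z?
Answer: -201482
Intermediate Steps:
A = -201023 (A = -52378 - 148645 = -201023)
P(-459) + A = -459 - 201023 = -201482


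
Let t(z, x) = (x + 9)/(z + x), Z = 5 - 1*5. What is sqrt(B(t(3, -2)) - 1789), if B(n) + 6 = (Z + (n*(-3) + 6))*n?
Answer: 10*I*sqrt(19) ≈ 43.589*I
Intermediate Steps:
Z = 0 (Z = 5 - 5 = 0)
t(z, x) = (9 + x)/(x + z)
B(n) = -6 + n*(6 - 3*n) (B(n) = -6 + (0 + (n*(-3) + 6))*n = -6 + (0 + (-3*n + 6))*n = -6 + (0 + (6 - 3*n))*n = -6 + (6 - 3*n)*n = -6 + n*(6 - 3*n))
sqrt(B(t(3, -2)) - 1789) = sqrt((-6 - 3*(9 - 2)**2/(-2 + 3)**2 + 6*((9 - 2)/(-2 + 3))) - 1789) = sqrt((-6 - 3*(7/1)**2 + 6*(7/1)) - 1789) = sqrt((-6 - 3*(1*7)**2 + 6*(1*7)) - 1789) = sqrt((-6 - 3*7**2 + 6*7) - 1789) = sqrt((-6 - 3*49 + 42) - 1789) = sqrt((-6 - 147 + 42) - 1789) = sqrt(-111 - 1789) = sqrt(-1900) = 10*I*sqrt(19)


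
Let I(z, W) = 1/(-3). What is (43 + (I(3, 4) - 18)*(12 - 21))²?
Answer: 43264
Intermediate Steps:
I(z, W) = -⅓ (I(z, W) = 1*(-⅓) = -⅓)
(43 + (I(3, 4) - 18)*(12 - 21))² = (43 + (-⅓ - 18)*(12 - 21))² = (43 - 55/3*(-9))² = (43 + 165)² = 208² = 43264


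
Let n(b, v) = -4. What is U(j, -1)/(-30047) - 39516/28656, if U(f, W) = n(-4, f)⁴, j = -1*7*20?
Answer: -99556099/71752236 ≈ -1.3875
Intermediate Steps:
j = -140 (j = -7*20 = -140)
U(f, W) = 256 (U(f, W) = (-4)⁴ = 256)
U(j, -1)/(-30047) - 39516/28656 = 256/(-30047) - 39516/28656 = 256*(-1/30047) - 39516*1/28656 = -256/30047 - 3293/2388 = -99556099/71752236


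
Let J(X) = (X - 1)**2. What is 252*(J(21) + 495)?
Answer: 225540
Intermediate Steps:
J(X) = (-1 + X)**2
252*(J(21) + 495) = 252*((-1 + 21)**2 + 495) = 252*(20**2 + 495) = 252*(400 + 495) = 252*895 = 225540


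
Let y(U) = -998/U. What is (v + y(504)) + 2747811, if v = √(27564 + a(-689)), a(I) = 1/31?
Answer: 692447873/252 + √26489035/31 ≈ 2.7480e+6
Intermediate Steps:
a(I) = 1/31
v = √26489035/31 (v = √(27564 + 1/31) = √(854485/31) = √26489035/31 ≈ 166.02)
(v + y(504)) + 2747811 = (√26489035/31 - 998/504) + 2747811 = (√26489035/31 - 998*1/504) + 2747811 = (√26489035/31 - 499/252) + 2747811 = (-499/252 + √26489035/31) + 2747811 = 692447873/252 + √26489035/31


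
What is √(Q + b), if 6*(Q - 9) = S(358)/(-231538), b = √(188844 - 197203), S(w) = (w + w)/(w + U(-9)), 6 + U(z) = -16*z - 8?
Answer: √(64632236522177910 + 7181360456296464*I*√8359)/84742908 ≈ 7.1017 + 6.437*I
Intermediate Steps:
U(z) = -14 - 16*z (U(z) = -6 + (-16*z - 8) = -6 + (-8 - 16*z) = -14 - 16*z)
S(w) = 2*w/(130 + w) (S(w) = (w + w)/(w + (-14 - 16*(-9))) = (2*w)/(w + (-14 + 144)) = (2*w)/(w + 130) = (2*w)/(130 + w) = 2*w/(130 + w))
b = I*√8359 (b = √(-8359) = I*√8359 ≈ 91.428*I)
Q = 1525372165/169485816 (Q = 9 + ((2*358/(130 + 358))/(-231538))/6 = 9 + ((2*358/488)*(-1/231538))/6 = 9 + ((2*358*(1/488))*(-1/231538))/6 = 9 + ((179/122)*(-1/231538))/6 = 9 + (⅙)*(-179/28247636) = 9 - 179/169485816 = 1525372165/169485816 ≈ 9.0000)
√(Q + b) = √(1525372165/169485816 + I*√8359)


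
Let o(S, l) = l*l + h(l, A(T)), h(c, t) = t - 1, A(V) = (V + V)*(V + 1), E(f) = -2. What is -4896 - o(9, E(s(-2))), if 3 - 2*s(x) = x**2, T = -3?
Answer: -4911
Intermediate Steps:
s(x) = 3/2 - x**2/2
A(V) = 2*V*(1 + V) (A(V) = (2*V)*(1 + V) = 2*V*(1 + V))
h(c, t) = -1 + t
o(S, l) = 11 + l**2 (o(S, l) = l*l + (-1 + 2*(-3)*(1 - 3)) = l**2 + (-1 + 2*(-3)*(-2)) = l**2 + (-1 + 12) = l**2 + 11 = 11 + l**2)
-4896 - o(9, E(s(-2))) = -4896 - (11 + (-2)**2) = -4896 - (11 + 4) = -4896 - 1*15 = -4896 - 15 = -4911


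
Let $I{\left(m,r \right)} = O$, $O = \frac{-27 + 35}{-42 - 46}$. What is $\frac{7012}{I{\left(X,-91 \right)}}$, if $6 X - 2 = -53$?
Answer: $-77132$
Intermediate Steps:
$X = - \frac{17}{2}$ ($X = \frac{1}{3} + \frac{1}{6} \left(-53\right) = \frac{1}{3} - \frac{53}{6} = - \frac{17}{2} \approx -8.5$)
$O = - \frac{1}{11}$ ($O = \frac{8}{-88} = 8 \left(- \frac{1}{88}\right) = - \frac{1}{11} \approx -0.090909$)
$I{\left(m,r \right)} = - \frac{1}{11}$
$\frac{7012}{I{\left(X,-91 \right)}} = \frac{7012}{- \frac{1}{11}} = 7012 \left(-11\right) = -77132$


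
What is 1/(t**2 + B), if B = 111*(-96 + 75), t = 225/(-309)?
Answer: -10609/24723954 ≈ -0.00042910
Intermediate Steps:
t = -75/103 (t = 225*(-1/309) = -75/103 ≈ -0.72816)
B = -2331 (B = 111*(-21) = -2331)
1/(t**2 + B) = 1/((-75/103)**2 - 2331) = 1/(5625/10609 - 2331) = 1/(-24723954/10609) = -10609/24723954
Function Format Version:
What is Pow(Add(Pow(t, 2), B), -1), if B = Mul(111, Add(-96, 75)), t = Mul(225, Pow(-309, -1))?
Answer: Rational(-10609, 24723954) ≈ -0.00042910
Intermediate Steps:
t = Rational(-75, 103) (t = Mul(225, Rational(-1, 309)) = Rational(-75, 103) ≈ -0.72816)
B = -2331 (B = Mul(111, -21) = -2331)
Pow(Add(Pow(t, 2), B), -1) = Pow(Add(Pow(Rational(-75, 103), 2), -2331), -1) = Pow(Add(Rational(5625, 10609), -2331), -1) = Pow(Rational(-24723954, 10609), -1) = Rational(-10609, 24723954)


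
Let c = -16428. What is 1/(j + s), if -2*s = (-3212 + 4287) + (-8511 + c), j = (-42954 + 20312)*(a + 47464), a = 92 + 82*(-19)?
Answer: -1/1041474784 ≈ -9.6018e-10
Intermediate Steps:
a = -1466 (a = 92 - 1558 = -1466)
j = -1041486716 (j = (-42954 + 20312)*(-1466 + 47464) = -22642*45998 = -1041486716)
s = 11932 (s = -((-3212 + 4287) + (-8511 - 16428))/2 = -(1075 - 24939)/2 = -1/2*(-23864) = 11932)
1/(j + s) = 1/(-1041486716 + 11932) = 1/(-1041474784) = -1/1041474784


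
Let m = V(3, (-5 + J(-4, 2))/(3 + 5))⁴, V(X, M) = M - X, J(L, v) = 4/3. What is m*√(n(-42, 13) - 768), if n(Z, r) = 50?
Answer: 47458321*I*√718/331776 ≈ 3832.9*I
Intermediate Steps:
J(L, v) = 4/3 (J(L, v) = 4*(⅓) = 4/3)
m = 47458321/331776 (m = ((-5 + 4/3)/(3 + 5) - 1*3)⁴ = (-11/3/8 - 3)⁴ = (-11/3*⅛ - 3)⁴ = (-11/24 - 3)⁴ = (-83/24)⁴ = 47458321/331776 ≈ 143.04)
m*√(n(-42, 13) - 768) = 47458321*√(50 - 768)/331776 = 47458321*√(-718)/331776 = 47458321*(I*√718)/331776 = 47458321*I*√718/331776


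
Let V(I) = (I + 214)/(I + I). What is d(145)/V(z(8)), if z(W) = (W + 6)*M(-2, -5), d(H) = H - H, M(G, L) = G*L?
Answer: 0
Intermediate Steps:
d(H) = 0
z(W) = 60 + 10*W (z(W) = (W + 6)*(-2*(-5)) = (6 + W)*10 = 60 + 10*W)
V(I) = (214 + I)/(2*I) (V(I) = (214 + I)/((2*I)) = (214 + I)*(1/(2*I)) = (214 + I)/(2*I))
d(145)/V(z(8)) = 0/(((214 + (60 + 10*8))/(2*(60 + 10*8)))) = 0/(((214 + (60 + 80))/(2*(60 + 80)))) = 0/(((1/2)*(214 + 140)/140)) = 0/(((1/2)*(1/140)*354)) = 0/(177/140) = 0*(140/177) = 0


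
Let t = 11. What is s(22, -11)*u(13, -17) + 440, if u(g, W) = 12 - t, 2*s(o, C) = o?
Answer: 451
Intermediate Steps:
s(o, C) = o/2
u(g, W) = 1 (u(g, W) = 12 - 1*11 = 12 - 11 = 1)
s(22, -11)*u(13, -17) + 440 = ((½)*22)*1 + 440 = 11*1 + 440 = 11 + 440 = 451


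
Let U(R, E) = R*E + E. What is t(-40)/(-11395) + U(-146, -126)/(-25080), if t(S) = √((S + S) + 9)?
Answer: -609/836 - I*√71/11395 ≈ -0.72847 - 0.00073946*I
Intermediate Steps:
U(R, E) = E + E*R (U(R, E) = E*R + E = E + E*R)
t(S) = √(9 + 2*S) (t(S) = √(2*S + 9) = √(9 + 2*S))
t(-40)/(-11395) + U(-146, -126)/(-25080) = √(9 + 2*(-40))/(-11395) - 126*(1 - 146)/(-25080) = √(9 - 80)*(-1/11395) - 126*(-145)*(-1/25080) = √(-71)*(-1/11395) + 18270*(-1/25080) = (I*√71)*(-1/11395) - 609/836 = -I*√71/11395 - 609/836 = -609/836 - I*√71/11395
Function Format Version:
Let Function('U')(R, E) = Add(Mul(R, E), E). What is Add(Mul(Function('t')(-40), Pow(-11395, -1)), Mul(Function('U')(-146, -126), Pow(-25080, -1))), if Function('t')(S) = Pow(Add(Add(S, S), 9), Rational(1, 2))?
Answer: Add(Rational(-609, 836), Mul(Rational(-1, 11395), I, Pow(71, Rational(1, 2)))) ≈ Add(-0.72847, Mul(-0.00073946, I))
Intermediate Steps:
Function('U')(R, E) = Add(E, Mul(E, R)) (Function('U')(R, E) = Add(Mul(E, R), E) = Add(E, Mul(E, R)))
Function('t')(S) = Pow(Add(9, Mul(2, S)), Rational(1, 2)) (Function('t')(S) = Pow(Add(Mul(2, S), 9), Rational(1, 2)) = Pow(Add(9, Mul(2, S)), Rational(1, 2)))
Add(Mul(Function('t')(-40), Pow(-11395, -1)), Mul(Function('U')(-146, -126), Pow(-25080, -1))) = Add(Mul(Pow(Add(9, Mul(2, -40)), Rational(1, 2)), Pow(-11395, -1)), Mul(Mul(-126, Add(1, -146)), Pow(-25080, -1))) = Add(Mul(Pow(Add(9, -80), Rational(1, 2)), Rational(-1, 11395)), Mul(Mul(-126, -145), Rational(-1, 25080))) = Add(Mul(Pow(-71, Rational(1, 2)), Rational(-1, 11395)), Mul(18270, Rational(-1, 25080))) = Add(Mul(Mul(I, Pow(71, Rational(1, 2))), Rational(-1, 11395)), Rational(-609, 836)) = Add(Mul(Rational(-1, 11395), I, Pow(71, Rational(1, 2))), Rational(-609, 836)) = Add(Rational(-609, 836), Mul(Rational(-1, 11395), I, Pow(71, Rational(1, 2))))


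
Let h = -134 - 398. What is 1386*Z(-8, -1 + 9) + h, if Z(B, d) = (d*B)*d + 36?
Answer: -660268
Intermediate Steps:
Z(B, d) = 36 + B*d² (Z(B, d) = (B*d)*d + 36 = B*d² + 36 = 36 + B*d²)
h = -532
1386*Z(-8, -1 + 9) + h = 1386*(36 - 8*(-1 + 9)²) - 532 = 1386*(36 - 8*8²) - 532 = 1386*(36 - 8*64) - 532 = 1386*(36 - 512) - 532 = 1386*(-476) - 532 = -659736 - 532 = -660268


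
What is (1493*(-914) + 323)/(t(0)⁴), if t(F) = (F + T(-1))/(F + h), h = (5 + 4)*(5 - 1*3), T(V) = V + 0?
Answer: -143216552304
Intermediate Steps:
T(V) = V
h = 18 (h = 9*(5 - 3) = 9*2 = 18)
t(F) = (-1 + F)/(18 + F) (t(F) = (F - 1)/(F + 18) = (-1 + F)/(18 + F))
(1493*(-914) + 323)/(t(0)⁴) = (1493*(-914) + 323)/(((-1 + 0)/(18 + 0))⁴) = (-1364602 + 323)/((-1/18)⁴) = -1364279/(((1/18)*(-1))⁴) = -1364279/((-1/18)⁴) = -1364279/1/104976 = -1364279*104976 = -143216552304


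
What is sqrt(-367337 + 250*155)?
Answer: I*sqrt(328587) ≈ 573.22*I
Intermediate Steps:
sqrt(-367337 + 250*155) = sqrt(-367337 + 38750) = sqrt(-328587) = I*sqrt(328587)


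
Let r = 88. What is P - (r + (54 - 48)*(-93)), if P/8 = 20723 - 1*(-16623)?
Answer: 299238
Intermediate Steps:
P = 298768 (P = 8*(20723 - 1*(-16623)) = 8*(20723 + 16623) = 8*37346 = 298768)
P - (r + (54 - 48)*(-93)) = 298768 - (88 + (54 - 48)*(-93)) = 298768 - (88 + 6*(-93)) = 298768 - (88 - 558) = 298768 - 1*(-470) = 298768 + 470 = 299238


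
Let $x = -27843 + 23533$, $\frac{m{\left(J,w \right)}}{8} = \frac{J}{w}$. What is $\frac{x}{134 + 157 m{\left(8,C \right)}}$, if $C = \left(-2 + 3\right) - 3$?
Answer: $\frac{431}{489} \approx 0.88139$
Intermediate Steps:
$C = -2$ ($C = 1 - 3 = -2$)
$m{\left(J,w \right)} = \frac{8 J}{w}$ ($m{\left(J,w \right)} = 8 \frac{J}{w} = \frac{8 J}{w}$)
$x = -4310$
$\frac{x}{134 + 157 m{\left(8,C \right)}} = - \frac{4310}{134 + 157 \cdot 8 \cdot 8 \frac{1}{-2}} = - \frac{4310}{134 + 157 \cdot 8 \cdot 8 \left(- \frac{1}{2}\right)} = - \frac{4310}{134 + 157 \left(-32\right)} = - \frac{4310}{134 - 5024} = - \frac{4310}{-4890} = \left(-4310\right) \left(- \frac{1}{4890}\right) = \frac{431}{489}$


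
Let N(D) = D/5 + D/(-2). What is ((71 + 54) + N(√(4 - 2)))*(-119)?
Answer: -14875 + 357*√2/10 ≈ -14825.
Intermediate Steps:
N(D) = -3*D/10 (N(D) = D*(⅕) + D*(-½) = D/5 - D/2 = -3*D/10)
((71 + 54) + N(√(4 - 2)))*(-119) = ((71 + 54) - 3*√(4 - 2)/10)*(-119) = (125 - 3*√2/10)*(-119) = -14875 + 357*√2/10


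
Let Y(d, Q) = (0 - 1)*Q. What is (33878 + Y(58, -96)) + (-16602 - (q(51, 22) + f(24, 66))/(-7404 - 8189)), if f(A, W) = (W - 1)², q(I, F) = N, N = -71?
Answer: 8738250/503 ≈ 17372.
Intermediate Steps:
q(I, F) = -71
f(A, W) = (-1 + W)²
Y(d, Q) = -Q
(33878 + Y(58, -96)) + (-16602 - (q(51, 22) + f(24, 66))/(-7404 - 8189)) = (33878 - 1*(-96)) + (-16602 - (-71 + (-1 + 66)²)/(-7404 - 8189)) = (33878 + 96) + (-16602 - (-71 + 65²)/(-15593)) = 33974 + (-16602 - (-71 + 4225)*(-1)/15593) = 33974 + (-16602 - 4154*(-1)/15593) = 33974 + (-16602 - 1*(-134/503)) = 33974 + (-16602 + 134/503) = 33974 - 8350672/503 = 8738250/503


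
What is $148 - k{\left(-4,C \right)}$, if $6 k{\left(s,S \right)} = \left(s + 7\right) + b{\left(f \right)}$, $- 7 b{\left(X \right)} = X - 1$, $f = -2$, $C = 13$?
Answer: $\frac{1032}{7} \approx 147.43$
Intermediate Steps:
$b{\left(X \right)} = \frac{1}{7} - \frac{X}{7}$ ($b{\left(X \right)} = - \frac{X - 1}{7} = - \frac{-1 + X}{7} = \frac{1}{7} - \frac{X}{7}$)
$k{\left(s,S \right)} = \frac{26}{21} + \frac{s}{6}$ ($k{\left(s,S \right)} = \frac{\left(s + 7\right) + \left(\frac{1}{7} - - \frac{2}{7}\right)}{6} = \frac{\left(7 + s\right) + \left(\frac{1}{7} + \frac{2}{7}\right)}{6} = \frac{\left(7 + s\right) + \frac{3}{7}}{6} = \frac{\frac{52}{7} + s}{6} = \frac{26}{21} + \frac{s}{6}$)
$148 - k{\left(-4,C \right)} = 148 - \left(\frac{26}{21} + \frac{1}{6} \left(-4\right)\right) = 148 - \left(\frac{26}{21} - \frac{2}{3}\right) = 148 - \frac{4}{7} = \frac{1032}{7}$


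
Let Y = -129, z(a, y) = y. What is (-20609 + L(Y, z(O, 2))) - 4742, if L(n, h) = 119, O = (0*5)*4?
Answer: -25232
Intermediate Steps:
O = 0 (O = 0*4 = 0)
(-20609 + L(Y, z(O, 2))) - 4742 = (-20609 + 119) - 4742 = -20490 - 4742 = -25232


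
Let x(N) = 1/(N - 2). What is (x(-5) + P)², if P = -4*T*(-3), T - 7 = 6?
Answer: 1190281/49 ≈ 24291.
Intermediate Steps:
T = 13 (T = 7 + 6 = 13)
x(N) = 1/(-2 + N)
P = 156 (P = -4*13*(-3) = -52*(-3) = 156)
(x(-5) + P)² = (1/(-2 - 5) + 156)² = (1/(-7) + 156)² = (-⅐ + 156)² = (1091/7)² = 1190281/49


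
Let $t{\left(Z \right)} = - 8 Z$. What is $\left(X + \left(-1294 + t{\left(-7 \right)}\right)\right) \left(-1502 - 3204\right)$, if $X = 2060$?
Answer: $-3868332$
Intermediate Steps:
$\left(X + \left(-1294 + t{\left(-7 \right)}\right)\right) \left(-1502 - 3204\right) = \left(2060 - 1238\right) \left(-1502 - 3204\right) = \left(2060 + \left(-1294 + 56\right)\right) \left(-4706\right) = \left(2060 - 1238\right) \left(-4706\right) = 822 \left(-4706\right) = -3868332$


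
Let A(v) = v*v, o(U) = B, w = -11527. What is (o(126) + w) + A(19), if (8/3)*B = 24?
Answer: -11157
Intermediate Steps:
B = 9 (B = (3/8)*24 = 9)
o(U) = 9
A(v) = v**2
(o(126) + w) + A(19) = (9 - 11527) + 19**2 = -11518 + 361 = -11157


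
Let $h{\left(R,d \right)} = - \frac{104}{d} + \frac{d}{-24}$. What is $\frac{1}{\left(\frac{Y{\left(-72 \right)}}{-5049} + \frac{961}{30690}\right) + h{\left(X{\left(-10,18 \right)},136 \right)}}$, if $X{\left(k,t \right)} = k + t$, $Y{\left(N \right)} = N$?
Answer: $- \frac{16830}{107473} \approx -0.1566$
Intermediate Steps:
$h{\left(R,d \right)} = - \frac{104}{d} - \frac{d}{24}$ ($h{\left(R,d \right)} = - \frac{104}{d} + d \left(- \frac{1}{24}\right) = - \frac{104}{d} - \frac{d}{24}$)
$\frac{1}{\left(\frac{Y{\left(-72 \right)}}{-5049} + \frac{961}{30690}\right) + h{\left(X{\left(-10,18 \right)},136 \right)}} = \frac{1}{\left(- \frac{72}{-5049} + \frac{961}{30690}\right) - \left(\frac{17}{3} + \frac{104}{136}\right)} = \frac{1}{\left(\left(-72\right) \left(- \frac{1}{5049}\right) + 961 \cdot \frac{1}{30690}\right) - \frac{328}{51}} = \frac{1}{\left(\frac{8}{561} + \frac{31}{990}\right) - \frac{328}{51}} = \frac{1}{\frac{767}{16830} - \frac{328}{51}} = \frac{1}{- \frac{107473}{16830}} = - \frac{16830}{107473}$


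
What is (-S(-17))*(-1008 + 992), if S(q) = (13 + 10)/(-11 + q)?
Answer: -92/7 ≈ -13.143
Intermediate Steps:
S(q) = 23/(-11 + q)
(-S(-17))*(-1008 + 992) = (-23/(-11 - 17))*(-1008 + 992) = -23/(-28)*(-16) = -23*(-1)/28*(-16) = -1*(-23/28)*(-16) = (23/28)*(-16) = -92/7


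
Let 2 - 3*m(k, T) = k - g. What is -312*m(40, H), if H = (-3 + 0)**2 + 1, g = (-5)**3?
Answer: 16952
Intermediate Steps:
g = -125
H = 10 (H = (-3)**2 + 1 = 9 + 1 = 10)
m(k, T) = -41 - k/3 (m(k, T) = 2/3 - (k - 1*(-125))/3 = 2/3 - (k + 125)/3 = 2/3 - (125 + k)/3 = 2/3 + (-125/3 - k/3) = -41 - k/3)
-312*m(40, H) = -312*(-41 - 1/3*40) = -312*(-41 - 40/3) = -312*(-163/3) = 16952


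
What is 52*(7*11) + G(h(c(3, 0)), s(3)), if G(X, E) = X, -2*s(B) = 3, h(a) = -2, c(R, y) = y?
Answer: 4002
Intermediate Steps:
s(B) = -3/2 (s(B) = -½*3 = -3/2)
52*(7*11) + G(h(c(3, 0)), s(3)) = 52*(7*11) - 2 = 52*77 - 2 = 4004 - 2 = 4002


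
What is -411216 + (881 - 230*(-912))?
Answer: -200575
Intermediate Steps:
-411216 + (881 - 230*(-912)) = -411216 + (881 + 209760) = -411216 + 210641 = -200575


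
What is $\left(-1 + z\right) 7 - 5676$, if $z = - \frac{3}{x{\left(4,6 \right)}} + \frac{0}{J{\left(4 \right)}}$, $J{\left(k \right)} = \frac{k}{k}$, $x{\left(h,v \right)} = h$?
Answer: $- \frac{22753}{4} \approx -5688.3$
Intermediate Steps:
$J{\left(k \right)} = 1$
$z = - \frac{3}{4}$ ($z = - \frac{3}{4} + \frac{0}{1} = \left(-3\right) \frac{1}{4} + 0 \cdot 1 = - \frac{3}{4} + 0 = - \frac{3}{4} \approx -0.75$)
$\left(-1 + z\right) 7 - 5676 = \left(-1 - \frac{3}{4}\right) 7 - 5676 = \left(- \frac{7}{4}\right) 7 - 5676 = - \frac{49}{4} - 5676 = - \frac{22753}{4}$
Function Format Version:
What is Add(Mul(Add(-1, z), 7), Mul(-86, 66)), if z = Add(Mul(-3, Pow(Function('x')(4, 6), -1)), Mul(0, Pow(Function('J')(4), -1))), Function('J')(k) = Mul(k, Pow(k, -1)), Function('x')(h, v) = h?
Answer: Rational(-22753, 4) ≈ -5688.3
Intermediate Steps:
Function('J')(k) = 1
z = Rational(-3, 4) (z = Add(Mul(-3, Pow(4, -1)), Mul(0, Pow(1, -1))) = Add(Mul(-3, Rational(1, 4)), Mul(0, 1)) = Add(Rational(-3, 4), 0) = Rational(-3, 4) ≈ -0.75000)
Add(Mul(Add(-1, z), 7), Mul(-86, 66)) = Add(Mul(Add(-1, Rational(-3, 4)), 7), Mul(-86, 66)) = Add(Mul(Rational(-7, 4), 7), -5676) = Add(Rational(-49, 4), -5676) = Rational(-22753, 4)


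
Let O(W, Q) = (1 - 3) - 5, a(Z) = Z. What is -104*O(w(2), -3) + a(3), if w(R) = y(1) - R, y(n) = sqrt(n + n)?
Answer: 731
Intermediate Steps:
y(n) = sqrt(2)*sqrt(n) (y(n) = sqrt(2*n) = sqrt(2)*sqrt(n))
w(R) = sqrt(2) - R (w(R) = sqrt(2)*sqrt(1) - R = sqrt(2)*1 - R = sqrt(2) - R)
O(W, Q) = -7 (O(W, Q) = -2 - 5 = -7)
-104*O(w(2), -3) + a(3) = -104*(-7) + 3 = 728 + 3 = 731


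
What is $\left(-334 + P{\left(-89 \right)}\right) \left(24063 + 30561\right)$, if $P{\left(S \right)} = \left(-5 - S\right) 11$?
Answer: $32228160$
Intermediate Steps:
$P{\left(S \right)} = -55 - 11 S$
$\left(-334 + P{\left(-89 \right)}\right) \left(24063 + 30561\right) = \left(-334 - -924\right) \left(24063 + 30561\right) = \left(-334 + \left(-55 + 979\right)\right) 54624 = \left(-334 + 924\right) 54624 = 590 \cdot 54624 = 32228160$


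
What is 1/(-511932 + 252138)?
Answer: -1/259794 ≈ -3.8492e-6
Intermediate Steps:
1/(-511932 + 252138) = 1/(-259794) = -1/259794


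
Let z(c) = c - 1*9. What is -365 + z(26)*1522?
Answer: 25509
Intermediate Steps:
z(c) = -9 + c (z(c) = c - 9 = -9 + c)
-365 + z(26)*1522 = -365 + (-9 + 26)*1522 = -365 + 17*1522 = -365 + 25874 = 25509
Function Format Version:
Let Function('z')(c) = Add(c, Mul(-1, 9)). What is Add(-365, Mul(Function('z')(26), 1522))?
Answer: 25509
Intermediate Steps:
Function('z')(c) = Add(-9, c) (Function('z')(c) = Add(c, -9) = Add(-9, c))
Add(-365, Mul(Function('z')(26), 1522)) = Add(-365, Mul(Add(-9, 26), 1522)) = Add(-365, Mul(17, 1522)) = Add(-365, 25874) = 25509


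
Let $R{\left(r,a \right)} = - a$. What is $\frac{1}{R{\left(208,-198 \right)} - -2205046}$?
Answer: $\frac{1}{2205244} \approx 4.5346 \cdot 10^{-7}$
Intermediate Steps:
$\frac{1}{R{\left(208,-198 \right)} - -2205046} = \frac{1}{\left(-1\right) \left(-198\right) - -2205046} = \frac{1}{198 + 2205046} = \frac{1}{2205244}$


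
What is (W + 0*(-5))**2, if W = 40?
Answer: 1600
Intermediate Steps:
(W + 0*(-5))**2 = (40 + 0*(-5))**2 = (40 + 0)**2 = 40**2 = 1600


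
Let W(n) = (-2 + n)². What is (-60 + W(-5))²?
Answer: 121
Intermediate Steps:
(-60 + W(-5))² = (-60 + (-2 - 5)²)² = (-60 + (-7)²)² = (-60 + 49)² = (-11)² = 121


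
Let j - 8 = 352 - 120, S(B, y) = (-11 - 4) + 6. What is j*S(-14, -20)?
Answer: -2160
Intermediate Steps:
S(B, y) = -9 (S(B, y) = -15 + 6 = -9)
j = 240 (j = 8 + (352 - 120) = 8 + 232 = 240)
j*S(-14, -20) = 240*(-9) = -2160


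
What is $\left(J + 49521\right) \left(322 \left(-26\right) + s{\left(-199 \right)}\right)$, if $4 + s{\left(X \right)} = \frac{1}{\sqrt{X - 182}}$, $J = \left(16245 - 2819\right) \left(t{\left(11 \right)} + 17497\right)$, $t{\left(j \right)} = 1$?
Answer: $-1968172955544 - \frac{234977669 i \sqrt{381}}{381} \approx -1.9682 \cdot 10^{12} - 1.2038 \cdot 10^{7} i$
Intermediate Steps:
$J = 234928148$ ($J = \left(16245 - 2819\right) \left(1 + 17497\right) = 13426 \cdot 17498 = 234928148$)
$s{\left(X \right)} = -4 + \frac{1}{\sqrt{-182 + X}}$ ($s{\left(X \right)} = -4 + \frac{1}{\sqrt{X - 182}} = -4 + \frac{1}{\sqrt{-182 + X}}$)
$\left(J + 49521\right) \left(322 \left(-26\right) + s{\left(-199 \right)}\right) = \left(234928148 + 49521\right) \left(322 \left(-26\right) - \left(4 - \frac{1}{\sqrt{-182 - 199}}\right)\right) = 234977669 \left(-8372 - \left(4 - \frac{1}{\sqrt{-381}}\right)\right) = 234977669 \left(-8372 - \left(4 + \frac{i \sqrt{381}}{381}\right)\right) = 234977669 \left(-8376 - \frac{i \sqrt{381}}{381}\right) = -1968172955544 - \frac{234977669 i \sqrt{381}}{381}$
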